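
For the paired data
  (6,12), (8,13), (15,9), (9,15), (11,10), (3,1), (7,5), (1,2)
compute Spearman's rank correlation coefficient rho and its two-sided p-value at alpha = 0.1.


Step 1: Rank x and y separately (midranks; no ties here).
rank(x): 6->3, 8->5, 15->8, 9->6, 11->7, 3->2, 7->4, 1->1
rank(y): 12->6, 13->7, 9->4, 15->8, 10->5, 1->1, 5->3, 2->2
Step 2: d_i = R_x(i) - R_y(i); compute d_i^2.
  (3-6)^2=9, (5-7)^2=4, (8-4)^2=16, (6-8)^2=4, (7-5)^2=4, (2-1)^2=1, (4-3)^2=1, (1-2)^2=1
sum(d^2) = 40.
Step 3: rho = 1 - 6*40 / (8*(8^2 - 1)) = 1 - 240/504 = 0.523810.
Step 4: Under H0, t = rho * sqrt((n-2)/(1-rho^2)) = 1.5062 ~ t(6).
Step 5: Two-sided p-value from the t-distribution with 6 df = 0.182721.
Step 6: alpha = 0.1. fail to reject H0.

rho = 0.5238, p = 0.182721, fail to reject H0 at alpha = 0.1.


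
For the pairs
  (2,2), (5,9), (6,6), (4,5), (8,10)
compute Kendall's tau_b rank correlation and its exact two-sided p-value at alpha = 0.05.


Step 1: Enumerate the 10 unordered pairs (i,j) with i<j and classify each by sign(x_j-x_i) * sign(y_j-y_i).
  (1,2):dx=+3,dy=+7->C; (1,3):dx=+4,dy=+4->C; (1,4):dx=+2,dy=+3->C; (1,5):dx=+6,dy=+8->C
  (2,3):dx=+1,dy=-3->D; (2,4):dx=-1,dy=-4->C; (2,5):dx=+3,dy=+1->C; (3,4):dx=-2,dy=-1->C
  (3,5):dx=+2,dy=+4->C; (4,5):dx=+4,dy=+5->C
Step 2: C = 9, D = 1, total pairs = 10.
Step 3: tau = (C - D)/(n(n-1)/2) = (9 - 1)/10 = 0.800000.
Step 4: Exact two-sided p-value (enumerate n! = 120 permutations of y under H0): p = 0.083333.
Step 5: alpha = 0.05. fail to reject H0.

tau_b = 0.8000 (C=9, D=1), p = 0.083333, fail to reject H0.


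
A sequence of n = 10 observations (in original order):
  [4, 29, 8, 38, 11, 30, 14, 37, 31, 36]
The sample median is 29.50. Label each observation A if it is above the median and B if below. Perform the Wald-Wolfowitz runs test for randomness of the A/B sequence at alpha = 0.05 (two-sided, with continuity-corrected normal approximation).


Step 1: Compute median = 29.50; label A = above, B = below.
Labels in order: BBBABABAAA  (n_A = 5, n_B = 5)
Step 2: Count runs R = 6.
Step 3: Under H0 (random ordering), E[R] = 2*n_A*n_B/(n_A+n_B) + 1 = 2*5*5/10 + 1 = 6.0000.
        Var[R] = 2*n_A*n_B*(2*n_A*n_B - n_A - n_B) / ((n_A+n_B)^2 * (n_A+n_B-1)) = 2000/900 = 2.2222.
        SD[R] = 1.4907.
Step 4: R = E[R], so z = 0 with no continuity correction.
Step 5: Two-sided p-value via normal approximation = 2*(1 - Phi(|z|)) = 1.000000.
Step 6: alpha = 0.05. fail to reject H0.

R = 6, z = 0.0000, p = 1.000000, fail to reject H0.


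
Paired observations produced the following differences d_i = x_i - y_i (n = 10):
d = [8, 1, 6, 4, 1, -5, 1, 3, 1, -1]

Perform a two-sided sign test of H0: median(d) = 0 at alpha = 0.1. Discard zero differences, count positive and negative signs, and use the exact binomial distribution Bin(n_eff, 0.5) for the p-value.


Step 1: Discard zero differences. Original n = 10; n_eff = number of nonzero differences = 10.
Nonzero differences (with sign): +8, +1, +6, +4, +1, -5, +1, +3, +1, -1
Step 2: Count signs: positive = 8, negative = 2.
Step 3: Under H0: P(positive) = 0.5, so the number of positives S ~ Bin(10, 0.5).
Step 4: Two-sided exact p-value = sum of Bin(10,0.5) probabilities at or below the observed probability = 0.109375.
Step 5: alpha = 0.1. fail to reject H0.

n_eff = 10, pos = 8, neg = 2, p = 0.109375, fail to reject H0.


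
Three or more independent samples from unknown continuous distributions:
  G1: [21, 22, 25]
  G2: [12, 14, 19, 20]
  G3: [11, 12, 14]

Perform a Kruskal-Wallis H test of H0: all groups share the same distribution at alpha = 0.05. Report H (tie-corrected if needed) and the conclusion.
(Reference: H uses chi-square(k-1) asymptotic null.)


Step 1: Combine all N = 10 observations and assign midranks.
sorted (value, group, rank): (11,G3,1), (12,G2,2.5), (12,G3,2.5), (14,G2,4.5), (14,G3,4.5), (19,G2,6), (20,G2,7), (21,G1,8), (22,G1,9), (25,G1,10)
Step 2: Sum ranks within each group.
R_1 = 27 (n_1 = 3)
R_2 = 20 (n_2 = 4)
R_3 = 8 (n_3 = 3)
Step 3: H = 12/(N(N+1)) * sum(R_i^2/n_i) - 3(N+1)
     = 12/(10*11) * (27^2/3 + 20^2/4 + 8^2/3) - 3*11
     = 0.109091 * 364.333 - 33
     = 6.745455.
Step 4: Ties present; correction factor C = 1 - 12/(10^3 - 10) = 0.987879. Corrected H = 6.745455 / 0.987879 = 6.828221.
Step 5: Under H0, H ~ chi^2(2); p-value = 0.032906.
Step 6: alpha = 0.05. reject H0.

H = 6.8282, df = 2, p = 0.032906, reject H0.


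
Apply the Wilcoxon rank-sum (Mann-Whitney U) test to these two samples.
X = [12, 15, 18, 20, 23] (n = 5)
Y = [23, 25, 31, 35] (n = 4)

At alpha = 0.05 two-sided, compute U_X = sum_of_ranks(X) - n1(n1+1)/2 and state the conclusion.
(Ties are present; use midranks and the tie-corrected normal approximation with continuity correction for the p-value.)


Step 1: Combine and sort all 9 observations; assign midranks.
sorted (value, group): (12,X), (15,X), (18,X), (20,X), (23,X), (23,Y), (25,Y), (31,Y), (35,Y)
ranks: 12->1, 15->2, 18->3, 20->4, 23->5.5, 23->5.5, 25->7, 31->8, 35->9
Step 2: Rank sum for X: R1 = 1 + 2 + 3 + 4 + 5.5 = 15.5.
Step 3: U_X = R1 - n1(n1+1)/2 = 15.5 - 5*6/2 = 15.5 - 15 = 0.5.
       U_Y = n1*n2 - U_X = 20 - 0.5 = 19.5.
Step 4: Ties are present, so use the tie-corrected normal approximation (with continuity correction) for the p-value.
Step 5: p-value = 0.026844; compare to alpha = 0.05. reject H0.

U_X = 0.5, p = 0.026844, reject H0 at alpha = 0.05.


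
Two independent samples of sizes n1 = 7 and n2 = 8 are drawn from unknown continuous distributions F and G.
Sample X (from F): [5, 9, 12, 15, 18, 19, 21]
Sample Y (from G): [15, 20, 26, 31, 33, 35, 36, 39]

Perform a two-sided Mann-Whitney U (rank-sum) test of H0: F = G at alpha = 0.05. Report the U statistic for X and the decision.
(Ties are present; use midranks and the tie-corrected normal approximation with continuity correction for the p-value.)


Step 1: Combine and sort all 15 observations; assign midranks.
sorted (value, group): (5,X), (9,X), (12,X), (15,X), (15,Y), (18,X), (19,X), (20,Y), (21,X), (26,Y), (31,Y), (33,Y), (35,Y), (36,Y), (39,Y)
ranks: 5->1, 9->2, 12->3, 15->4.5, 15->4.5, 18->6, 19->7, 20->8, 21->9, 26->10, 31->11, 33->12, 35->13, 36->14, 39->15
Step 2: Rank sum for X: R1 = 1 + 2 + 3 + 4.5 + 6 + 7 + 9 = 32.5.
Step 3: U_X = R1 - n1(n1+1)/2 = 32.5 - 7*8/2 = 32.5 - 28 = 4.5.
       U_Y = n1*n2 - U_X = 56 - 4.5 = 51.5.
Step 4: Ties are present, so use the tie-corrected normal approximation (with continuity correction) for the p-value.
Step 5: p-value = 0.007719; compare to alpha = 0.05. reject H0.

U_X = 4.5, p = 0.007719, reject H0 at alpha = 0.05.


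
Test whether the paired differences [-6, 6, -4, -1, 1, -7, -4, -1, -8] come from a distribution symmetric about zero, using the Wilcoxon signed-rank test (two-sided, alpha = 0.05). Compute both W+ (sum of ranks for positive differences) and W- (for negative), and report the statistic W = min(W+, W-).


Step 1: Drop any zero differences (none here) and take |d_i|.
|d| = [6, 6, 4, 1, 1, 7, 4, 1, 8]
Step 2: Midrank |d_i| (ties get averaged ranks).
ranks: |6|->6.5, |6|->6.5, |4|->4.5, |1|->2, |1|->2, |7|->8, |4|->4.5, |1|->2, |8|->9
Step 3: Attach original signs; sum ranks with positive sign and with negative sign.
W+ = 6.5 + 2 = 8.5
W- = 6.5 + 4.5 + 2 + 8 + 4.5 + 2 + 9 = 36.5
(Check: W+ + W- = 45 should equal n(n+1)/2 = 45.)
Step 4: Test statistic W = min(W+, W-) = 8.5.
Step 5: Ties in |d|, so use the tie-corrected normal approximation.
        E[W] = n(n+1)/4 = 9*10/4 = 22.5.
        Tie groups: |d|=1 (t=3), |d|=4 (t=2), |d|=6 (t=2); sum(t^3 - t) = 36.
        Var[W] = n(n+1)(2n+1)/24 - sum(t^3-t)/48 = 1710/24 - 36/48 = 70.5.
        z = (W - E[W]) / sqrt(Var[W]) = (8.5 - 22.5) / 8.3964 = -1.6674.
        Two-sided p = 2*Phi(z) = 0.095440.
Step 6: alpha = 0.05. fail to reject H0.

W+ = 8.5, W- = 36.5, W = min = 8.5, p = 0.095440, fail to reject H0.


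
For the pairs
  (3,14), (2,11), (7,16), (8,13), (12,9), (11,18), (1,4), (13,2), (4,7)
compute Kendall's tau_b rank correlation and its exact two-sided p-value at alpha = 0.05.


Step 1: Enumerate the 36 unordered pairs (i,j) with i<j and classify each by sign(x_j-x_i) * sign(y_j-y_i).
  (1,2):dx=-1,dy=-3->C; (1,3):dx=+4,dy=+2->C; (1,4):dx=+5,dy=-1->D; (1,5):dx=+9,dy=-5->D
  (1,6):dx=+8,dy=+4->C; (1,7):dx=-2,dy=-10->C; (1,8):dx=+10,dy=-12->D; (1,9):dx=+1,dy=-7->D
  (2,3):dx=+5,dy=+5->C; (2,4):dx=+6,dy=+2->C; (2,5):dx=+10,dy=-2->D; (2,6):dx=+9,dy=+7->C
  (2,7):dx=-1,dy=-7->C; (2,8):dx=+11,dy=-9->D; (2,9):dx=+2,dy=-4->D; (3,4):dx=+1,dy=-3->D
  (3,5):dx=+5,dy=-7->D; (3,6):dx=+4,dy=+2->C; (3,7):dx=-6,dy=-12->C; (3,8):dx=+6,dy=-14->D
  (3,9):dx=-3,dy=-9->C; (4,5):dx=+4,dy=-4->D; (4,6):dx=+3,dy=+5->C; (4,7):dx=-7,dy=-9->C
  (4,8):dx=+5,dy=-11->D; (4,9):dx=-4,dy=-6->C; (5,6):dx=-1,dy=+9->D; (5,7):dx=-11,dy=-5->C
  (5,8):dx=+1,dy=-7->D; (5,9):dx=-8,dy=-2->C; (6,7):dx=-10,dy=-14->C; (6,8):dx=+2,dy=-16->D
  (6,9):dx=-7,dy=-11->C; (7,8):dx=+12,dy=-2->D; (7,9):dx=+3,dy=+3->C; (8,9):dx=-9,dy=+5->D
Step 2: C = 19, D = 17, total pairs = 36.
Step 3: tau = (C - D)/(n(n-1)/2) = (19 - 17)/36 = 0.055556.
Step 4: Exact two-sided p-value (enumerate n! = 362880 permutations of y under H0): p = 0.919455.
Step 5: alpha = 0.05. fail to reject H0.

tau_b = 0.0556 (C=19, D=17), p = 0.919455, fail to reject H0.


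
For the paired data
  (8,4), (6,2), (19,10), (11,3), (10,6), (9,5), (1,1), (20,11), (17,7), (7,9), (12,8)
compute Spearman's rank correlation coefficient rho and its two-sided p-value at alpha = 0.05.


Step 1: Rank x and y separately (midranks; no ties here).
rank(x): 8->4, 6->2, 19->10, 11->7, 10->6, 9->5, 1->1, 20->11, 17->9, 7->3, 12->8
rank(y): 4->4, 2->2, 10->10, 3->3, 6->6, 5->5, 1->1, 11->11, 7->7, 9->9, 8->8
Step 2: d_i = R_x(i) - R_y(i); compute d_i^2.
  (4-4)^2=0, (2-2)^2=0, (10-10)^2=0, (7-3)^2=16, (6-6)^2=0, (5-5)^2=0, (1-1)^2=0, (11-11)^2=0, (9-7)^2=4, (3-9)^2=36, (8-8)^2=0
sum(d^2) = 56.
Step 3: rho = 1 - 6*56 / (11*(11^2 - 1)) = 1 - 336/1320 = 0.745455.
Step 4: Under H0, t = rho * sqrt((n-2)/(1-rho^2)) = 3.3551 ~ t(9).
Step 5: Two-sided p-value from the t-distribution with 9 df = 0.008455.
Step 6: alpha = 0.05. reject H0.

rho = 0.7455, p = 0.008455, reject H0 at alpha = 0.05.


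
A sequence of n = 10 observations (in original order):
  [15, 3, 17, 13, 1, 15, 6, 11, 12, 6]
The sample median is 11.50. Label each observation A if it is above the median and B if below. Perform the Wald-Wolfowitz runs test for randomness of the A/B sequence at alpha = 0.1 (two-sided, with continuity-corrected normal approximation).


Step 1: Compute median = 11.50; label A = above, B = below.
Labels in order: ABAABABBAB  (n_A = 5, n_B = 5)
Step 2: Count runs R = 8.
Step 3: Under H0 (random ordering), E[R] = 2*n_A*n_B/(n_A+n_B) + 1 = 2*5*5/10 + 1 = 6.0000.
        Var[R] = 2*n_A*n_B*(2*n_A*n_B - n_A - n_B) / ((n_A+n_B)^2 * (n_A+n_B-1)) = 2000/900 = 2.2222.
        SD[R] = 1.4907.
Step 4: Continuity-corrected z = (R - 0.5 - E[R]) / SD[R] = (8 - 0.5 - 6.0000) / 1.4907 = 1.0062.
Step 5: Two-sided p-value via normal approximation = 2*(1 - Phi(|z|)) = 0.314305.
Step 6: alpha = 0.1. fail to reject H0.

R = 8, z = 1.0062, p = 0.314305, fail to reject H0.


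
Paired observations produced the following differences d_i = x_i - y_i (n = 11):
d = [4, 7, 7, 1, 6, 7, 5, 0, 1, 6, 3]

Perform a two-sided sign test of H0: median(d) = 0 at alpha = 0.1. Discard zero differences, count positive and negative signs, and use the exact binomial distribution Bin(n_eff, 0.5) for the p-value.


Step 1: Discard zero differences. Original n = 11; n_eff = number of nonzero differences = 10.
Nonzero differences (with sign): +4, +7, +7, +1, +6, +7, +5, +1, +6, +3
Step 2: Count signs: positive = 10, negative = 0.
Step 3: Under H0: P(positive) = 0.5, so the number of positives S ~ Bin(10, 0.5).
Step 4: Two-sided exact p-value = sum of Bin(10,0.5) probabilities at or below the observed probability = 0.001953.
Step 5: alpha = 0.1. reject H0.

n_eff = 10, pos = 10, neg = 0, p = 0.001953, reject H0.


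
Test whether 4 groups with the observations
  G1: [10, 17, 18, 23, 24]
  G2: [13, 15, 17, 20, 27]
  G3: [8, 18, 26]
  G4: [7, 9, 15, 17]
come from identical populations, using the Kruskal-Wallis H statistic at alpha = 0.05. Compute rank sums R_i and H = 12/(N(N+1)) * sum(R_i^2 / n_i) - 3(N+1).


Step 1: Combine all N = 17 observations and assign midranks.
sorted (value, group, rank): (7,G4,1), (8,G3,2), (9,G4,3), (10,G1,4), (13,G2,5), (15,G2,6.5), (15,G4,6.5), (17,G1,9), (17,G2,9), (17,G4,9), (18,G1,11.5), (18,G3,11.5), (20,G2,13), (23,G1,14), (24,G1,15), (26,G3,16), (27,G2,17)
Step 2: Sum ranks within each group.
R_1 = 53.5 (n_1 = 5)
R_2 = 50.5 (n_2 = 5)
R_3 = 29.5 (n_3 = 3)
R_4 = 19.5 (n_4 = 4)
Step 3: H = 12/(N(N+1)) * sum(R_i^2/n_i) - 3(N+1)
     = 12/(17*18) * (53.5^2/5 + 50.5^2/5 + 29.5^2/3 + 19.5^2/4) - 3*18
     = 0.039216 * 1467.65 - 54
     = 3.554739.
Step 4: Ties present; correction factor C = 1 - 36/(17^3 - 17) = 0.992647. Corrected H = 3.554739 / 0.992647 = 3.581070.
Step 5: Under H0, H ~ chi^2(3); p-value = 0.310399.
Step 6: alpha = 0.05. fail to reject H0.

H = 3.5811, df = 3, p = 0.310399, fail to reject H0.


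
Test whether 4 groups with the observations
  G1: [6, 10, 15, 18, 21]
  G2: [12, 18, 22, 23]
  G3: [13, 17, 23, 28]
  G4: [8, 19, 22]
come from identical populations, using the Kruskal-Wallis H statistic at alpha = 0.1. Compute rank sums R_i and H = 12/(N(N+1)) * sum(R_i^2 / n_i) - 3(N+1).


Step 1: Combine all N = 16 observations and assign midranks.
sorted (value, group, rank): (6,G1,1), (8,G4,2), (10,G1,3), (12,G2,4), (13,G3,5), (15,G1,6), (17,G3,7), (18,G1,8.5), (18,G2,8.5), (19,G4,10), (21,G1,11), (22,G2,12.5), (22,G4,12.5), (23,G2,14.5), (23,G3,14.5), (28,G3,16)
Step 2: Sum ranks within each group.
R_1 = 29.5 (n_1 = 5)
R_2 = 39.5 (n_2 = 4)
R_3 = 42.5 (n_3 = 4)
R_4 = 24.5 (n_4 = 3)
Step 3: H = 12/(N(N+1)) * sum(R_i^2/n_i) - 3(N+1)
     = 12/(16*17) * (29.5^2/5 + 39.5^2/4 + 42.5^2/4 + 24.5^2/3) - 3*17
     = 0.044118 * 1215.76 - 51
     = 2.636397.
Step 4: Ties present; correction factor C = 1 - 18/(16^3 - 16) = 0.995588. Corrected H = 2.636397 / 0.995588 = 2.648080.
Step 5: Under H0, H ~ chi^2(3); p-value = 0.449123.
Step 6: alpha = 0.1. fail to reject H0.

H = 2.6481, df = 3, p = 0.449123, fail to reject H0.


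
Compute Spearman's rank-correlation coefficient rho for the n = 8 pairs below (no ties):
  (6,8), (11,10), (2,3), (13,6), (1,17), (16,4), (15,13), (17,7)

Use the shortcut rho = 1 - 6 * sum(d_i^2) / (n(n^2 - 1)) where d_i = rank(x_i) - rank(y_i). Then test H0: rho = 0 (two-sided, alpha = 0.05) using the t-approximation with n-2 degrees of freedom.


Step 1: Rank x and y separately (midranks; no ties here).
rank(x): 6->3, 11->4, 2->2, 13->5, 1->1, 16->7, 15->6, 17->8
rank(y): 8->5, 10->6, 3->1, 6->3, 17->8, 4->2, 13->7, 7->4
Step 2: d_i = R_x(i) - R_y(i); compute d_i^2.
  (3-5)^2=4, (4-6)^2=4, (2-1)^2=1, (5-3)^2=4, (1-8)^2=49, (7-2)^2=25, (6-7)^2=1, (8-4)^2=16
sum(d^2) = 104.
Step 3: rho = 1 - 6*104 / (8*(8^2 - 1)) = 1 - 624/504 = -0.238095.
Step 4: Under H0, t = rho * sqrt((n-2)/(1-rho^2)) = -0.6005 ~ t(6).
Step 5: Two-sided p-value from the t-distribution with 6 df = 0.570156.
Step 6: alpha = 0.05. fail to reject H0.

rho = -0.2381, p = 0.570156, fail to reject H0 at alpha = 0.05.


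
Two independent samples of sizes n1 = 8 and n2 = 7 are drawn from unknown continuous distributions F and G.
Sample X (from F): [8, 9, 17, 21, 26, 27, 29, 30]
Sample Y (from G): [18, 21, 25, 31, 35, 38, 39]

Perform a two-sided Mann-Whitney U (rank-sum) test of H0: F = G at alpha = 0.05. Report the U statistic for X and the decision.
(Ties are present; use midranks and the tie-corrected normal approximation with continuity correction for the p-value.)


Step 1: Combine and sort all 15 observations; assign midranks.
sorted (value, group): (8,X), (9,X), (17,X), (18,Y), (21,X), (21,Y), (25,Y), (26,X), (27,X), (29,X), (30,X), (31,Y), (35,Y), (38,Y), (39,Y)
ranks: 8->1, 9->2, 17->3, 18->4, 21->5.5, 21->5.5, 25->7, 26->8, 27->9, 29->10, 30->11, 31->12, 35->13, 38->14, 39->15
Step 2: Rank sum for X: R1 = 1 + 2 + 3 + 5.5 + 8 + 9 + 10 + 11 = 49.5.
Step 3: U_X = R1 - n1(n1+1)/2 = 49.5 - 8*9/2 = 49.5 - 36 = 13.5.
       U_Y = n1*n2 - U_X = 56 - 13.5 = 42.5.
Step 4: Ties are present, so use the tie-corrected normal approximation (with continuity correction) for the p-value.
Step 5: p-value = 0.104882; compare to alpha = 0.05. fail to reject H0.

U_X = 13.5, p = 0.104882, fail to reject H0 at alpha = 0.05.


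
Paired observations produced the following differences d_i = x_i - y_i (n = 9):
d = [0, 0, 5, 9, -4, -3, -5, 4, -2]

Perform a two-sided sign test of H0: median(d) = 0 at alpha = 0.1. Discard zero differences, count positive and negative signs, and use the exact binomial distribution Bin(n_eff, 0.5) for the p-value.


Step 1: Discard zero differences. Original n = 9; n_eff = number of nonzero differences = 7.
Nonzero differences (with sign): +5, +9, -4, -3, -5, +4, -2
Step 2: Count signs: positive = 3, negative = 4.
Step 3: Under H0: P(positive) = 0.5, so the number of positives S ~ Bin(7, 0.5).
Step 4: Two-sided exact p-value = sum of Bin(7,0.5) probabilities at or below the observed probability = 1.000000.
Step 5: alpha = 0.1. fail to reject H0.

n_eff = 7, pos = 3, neg = 4, p = 1.000000, fail to reject H0.


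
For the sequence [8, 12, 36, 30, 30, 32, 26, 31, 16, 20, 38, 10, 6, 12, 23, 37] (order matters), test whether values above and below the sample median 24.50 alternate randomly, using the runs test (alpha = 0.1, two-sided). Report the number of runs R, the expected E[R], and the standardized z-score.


Step 1: Compute median = 24.50; label A = above, B = below.
Labels in order: BBAAAAAABBABBBBA  (n_A = 8, n_B = 8)
Step 2: Count runs R = 6.
Step 3: Under H0 (random ordering), E[R] = 2*n_A*n_B/(n_A+n_B) + 1 = 2*8*8/16 + 1 = 9.0000.
        Var[R] = 2*n_A*n_B*(2*n_A*n_B - n_A - n_B) / ((n_A+n_B)^2 * (n_A+n_B-1)) = 14336/3840 = 3.7333.
        SD[R] = 1.9322.
Step 4: Continuity-corrected z = (R + 0.5 - E[R]) / SD[R] = (6 + 0.5 - 9.0000) / 1.9322 = -1.2939.
Step 5: Two-sided p-value via normal approximation = 2*(1 - Phi(|z|)) = 0.195709.
Step 6: alpha = 0.1. fail to reject H0.

R = 6, z = -1.2939, p = 0.195709, fail to reject H0.


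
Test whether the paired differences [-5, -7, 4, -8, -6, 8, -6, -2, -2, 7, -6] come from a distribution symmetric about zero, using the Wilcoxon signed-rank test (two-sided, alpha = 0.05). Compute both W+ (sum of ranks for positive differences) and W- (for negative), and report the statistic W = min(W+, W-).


Step 1: Drop any zero differences (none here) and take |d_i|.
|d| = [5, 7, 4, 8, 6, 8, 6, 2, 2, 7, 6]
Step 2: Midrank |d_i| (ties get averaged ranks).
ranks: |5|->4, |7|->8.5, |4|->3, |8|->10.5, |6|->6, |8|->10.5, |6|->6, |2|->1.5, |2|->1.5, |7|->8.5, |6|->6
Step 3: Attach original signs; sum ranks with positive sign and with negative sign.
W+ = 3 + 10.5 + 8.5 = 22
W- = 4 + 8.5 + 10.5 + 6 + 6 + 1.5 + 1.5 + 6 = 44
(Check: W+ + W- = 66 should equal n(n+1)/2 = 66.)
Step 4: Test statistic W = min(W+, W-) = 22.
Step 5: Ties in |d|, so use the tie-corrected normal approximation.
        E[W] = n(n+1)/4 = 11*12/4 = 33.
        Tie groups: |d|=2 (t=2), |d|=6 (t=3), |d|=7 (t=2), |d|=8 (t=2); sum(t^3 - t) = 42.
        Var[W] = n(n+1)(2n+1)/24 - sum(t^3-t)/48 = 3036/24 - 42/48 = 125.625.
        z = (W - E[W]) / sqrt(Var[W]) = (22 - 33) / 11.2083 = -0.9814.
        Two-sided p = 2*Phi(z) = 0.326386.
Step 6: alpha = 0.05. fail to reject H0.

W+ = 22, W- = 44, W = min = 22, p = 0.326386, fail to reject H0.


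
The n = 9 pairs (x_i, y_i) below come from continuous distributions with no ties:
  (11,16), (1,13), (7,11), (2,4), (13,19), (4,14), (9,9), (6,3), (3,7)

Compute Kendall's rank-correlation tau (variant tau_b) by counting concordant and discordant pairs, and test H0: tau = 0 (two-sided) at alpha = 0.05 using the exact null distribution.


Step 1: Enumerate the 36 unordered pairs (i,j) with i<j and classify each by sign(x_j-x_i) * sign(y_j-y_i).
  (1,2):dx=-10,dy=-3->C; (1,3):dx=-4,dy=-5->C; (1,4):dx=-9,dy=-12->C; (1,5):dx=+2,dy=+3->C
  (1,6):dx=-7,dy=-2->C; (1,7):dx=-2,dy=-7->C; (1,8):dx=-5,dy=-13->C; (1,9):dx=-8,dy=-9->C
  (2,3):dx=+6,dy=-2->D; (2,4):dx=+1,dy=-9->D; (2,5):dx=+12,dy=+6->C; (2,6):dx=+3,dy=+1->C
  (2,7):dx=+8,dy=-4->D; (2,8):dx=+5,dy=-10->D; (2,9):dx=+2,dy=-6->D; (3,4):dx=-5,dy=-7->C
  (3,5):dx=+6,dy=+8->C; (3,6):dx=-3,dy=+3->D; (3,7):dx=+2,dy=-2->D; (3,8):dx=-1,dy=-8->C
  (3,9):dx=-4,dy=-4->C; (4,5):dx=+11,dy=+15->C; (4,6):dx=+2,dy=+10->C; (4,7):dx=+7,dy=+5->C
  (4,8):dx=+4,dy=-1->D; (4,9):dx=+1,dy=+3->C; (5,6):dx=-9,dy=-5->C; (5,7):dx=-4,dy=-10->C
  (5,8):dx=-7,dy=-16->C; (5,9):dx=-10,dy=-12->C; (6,7):dx=+5,dy=-5->D; (6,8):dx=+2,dy=-11->D
  (6,9):dx=-1,dy=-7->C; (7,8):dx=-3,dy=-6->C; (7,9):dx=-6,dy=-2->C; (8,9):dx=-3,dy=+4->D
Step 2: C = 25, D = 11, total pairs = 36.
Step 3: tau = (C - D)/(n(n-1)/2) = (25 - 11)/36 = 0.388889.
Step 4: Exact two-sided p-value (enumerate n! = 362880 permutations of y under H0): p = 0.180181.
Step 5: alpha = 0.05. fail to reject H0.

tau_b = 0.3889 (C=25, D=11), p = 0.180181, fail to reject H0.


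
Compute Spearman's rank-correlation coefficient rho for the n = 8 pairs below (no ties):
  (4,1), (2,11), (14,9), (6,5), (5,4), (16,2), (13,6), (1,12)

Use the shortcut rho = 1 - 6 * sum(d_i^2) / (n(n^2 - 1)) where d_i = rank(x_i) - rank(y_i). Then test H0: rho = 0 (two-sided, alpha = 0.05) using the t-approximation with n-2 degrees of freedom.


Step 1: Rank x and y separately (midranks; no ties here).
rank(x): 4->3, 2->2, 14->7, 6->5, 5->4, 16->8, 13->6, 1->1
rank(y): 1->1, 11->7, 9->6, 5->4, 4->3, 2->2, 6->5, 12->8
Step 2: d_i = R_x(i) - R_y(i); compute d_i^2.
  (3-1)^2=4, (2-7)^2=25, (7-6)^2=1, (5-4)^2=1, (4-3)^2=1, (8-2)^2=36, (6-5)^2=1, (1-8)^2=49
sum(d^2) = 118.
Step 3: rho = 1 - 6*118 / (8*(8^2 - 1)) = 1 - 708/504 = -0.404762.
Step 4: Under H0, t = rho * sqrt((n-2)/(1-rho^2)) = -1.0842 ~ t(6).
Step 5: Two-sided p-value from the t-distribution with 6 df = 0.319889.
Step 6: alpha = 0.05. fail to reject H0.

rho = -0.4048, p = 0.319889, fail to reject H0 at alpha = 0.05.


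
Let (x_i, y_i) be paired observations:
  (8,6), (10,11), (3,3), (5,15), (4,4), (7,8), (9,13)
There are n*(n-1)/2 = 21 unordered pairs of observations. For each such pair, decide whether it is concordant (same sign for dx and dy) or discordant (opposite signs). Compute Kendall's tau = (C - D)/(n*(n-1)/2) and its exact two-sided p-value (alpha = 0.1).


Step 1: Enumerate the 21 unordered pairs (i,j) with i<j and classify each by sign(x_j-x_i) * sign(y_j-y_i).
  (1,2):dx=+2,dy=+5->C; (1,3):dx=-5,dy=-3->C; (1,4):dx=-3,dy=+9->D; (1,5):dx=-4,dy=-2->C
  (1,6):dx=-1,dy=+2->D; (1,7):dx=+1,dy=+7->C; (2,3):dx=-7,dy=-8->C; (2,4):dx=-5,dy=+4->D
  (2,5):dx=-6,dy=-7->C; (2,6):dx=-3,dy=-3->C; (2,7):dx=-1,dy=+2->D; (3,4):dx=+2,dy=+12->C
  (3,5):dx=+1,dy=+1->C; (3,6):dx=+4,dy=+5->C; (3,7):dx=+6,dy=+10->C; (4,5):dx=-1,dy=-11->C
  (4,6):dx=+2,dy=-7->D; (4,7):dx=+4,dy=-2->D; (5,6):dx=+3,dy=+4->C; (5,7):dx=+5,dy=+9->C
  (6,7):dx=+2,dy=+5->C
Step 2: C = 15, D = 6, total pairs = 21.
Step 3: tau = (C - D)/(n(n-1)/2) = (15 - 6)/21 = 0.428571.
Step 4: Exact two-sided p-value (enumerate n! = 5040 permutations of y under H0): p = 0.238889.
Step 5: alpha = 0.1. fail to reject H0.

tau_b = 0.4286 (C=15, D=6), p = 0.238889, fail to reject H0.


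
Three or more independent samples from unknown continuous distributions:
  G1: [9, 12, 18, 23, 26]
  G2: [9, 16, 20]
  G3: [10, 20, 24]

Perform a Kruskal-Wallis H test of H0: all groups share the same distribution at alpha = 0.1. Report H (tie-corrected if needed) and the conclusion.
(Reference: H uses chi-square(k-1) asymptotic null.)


Step 1: Combine all N = 11 observations and assign midranks.
sorted (value, group, rank): (9,G1,1.5), (9,G2,1.5), (10,G3,3), (12,G1,4), (16,G2,5), (18,G1,6), (20,G2,7.5), (20,G3,7.5), (23,G1,9), (24,G3,10), (26,G1,11)
Step 2: Sum ranks within each group.
R_1 = 31.5 (n_1 = 5)
R_2 = 14 (n_2 = 3)
R_3 = 20.5 (n_3 = 3)
Step 3: H = 12/(N(N+1)) * sum(R_i^2/n_i) - 3(N+1)
     = 12/(11*12) * (31.5^2/5 + 14^2/3 + 20.5^2/3) - 3*12
     = 0.090909 * 403.867 - 36
     = 0.715152.
Step 4: Ties present; correction factor C = 1 - 12/(11^3 - 11) = 0.990909. Corrected H = 0.715152 / 0.990909 = 0.721713.
Step 5: Under H0, H ~ chi^2(2); p-value = 0.697079.
Step 6: alpha = 0.1. fail to reject H0.

H = 0.7217, df = 2, p = 0.697079, fail to reject H0.


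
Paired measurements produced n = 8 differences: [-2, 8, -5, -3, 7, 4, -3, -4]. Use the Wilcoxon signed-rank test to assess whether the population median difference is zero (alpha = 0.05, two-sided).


Step 1: Drop any zero differences (none here) and take |d_i|.
|d| = [2, 8, 5, 3, 7, 4, 3, 4]
Step 2: Midrank |d_i| (ties get averaged ranks).
ranks: |2|->1, |8|->8, |5|->6, |3|->2.5, |7|->7, |4|->4.5, |3|->2.5, |4|->4.5
Step 3: Attach original signs; sum ranks with positive sign and with negative sign.
W+ = 8 + 7 + 4.5 = 19.5
W- = 1 + 6 + 2.5 + 2.5 + 4.5 = 16.5
(Check: W+ + W- = 36 should equal n(n+1)/2 = 36.)
Step 4: Test statistic W = min(W+, W-) = 16.5.
Step 5: Ties in |d|, so use the tie-corrected normal approximation.
        E[W] = n(n+1)/4 = 8*9/4 = 18.
        Tie groups: |d|=3 (t=2), |d|=4 (t=2); sum(t^3 - t) = 12.
        Var[W] = n(n+1)(2n+1)/24 - sum(t^3-t)/48 = 1224/24 - 12/48 = 50.75.
        z = (W - E[W]) / sqrt(Var[W]) = (16.5 - 18) / 7.1239 = -0.2106.
        Two-sided p = 2*Phi(z) = 0.833232.
Step 6: alpha = 0.05. fail to reject H0.

W+ = 19.5, W- = 16.5, W = min = 16.5, p = 0.833232, fail to reject H0.


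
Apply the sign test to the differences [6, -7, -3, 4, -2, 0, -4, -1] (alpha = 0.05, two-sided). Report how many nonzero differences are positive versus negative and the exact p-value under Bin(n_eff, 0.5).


Step 1: Discard zero differences. Original n = 8; n_eff = number of nonzero differences = 7.
Nonzero differences (with sign): +6, -7, -3, +4, -2, -4, -1
Step 2: Count signs: positive = 2, negative = 5.
Step 3: Under H0: P(positive) = 0.5, so the number of positives S ~ Bin(7, 0.5).
Step 4: Two-sided exact p-value = sum of Bin(7,0.5) probabilities at or below the observed probability = 0.453125.
Step 5: alpha = 0.05. fail to reject H0.

n_eff = 7, pos = 2, neg = 5, p = 0.453125, fail to reject H0.


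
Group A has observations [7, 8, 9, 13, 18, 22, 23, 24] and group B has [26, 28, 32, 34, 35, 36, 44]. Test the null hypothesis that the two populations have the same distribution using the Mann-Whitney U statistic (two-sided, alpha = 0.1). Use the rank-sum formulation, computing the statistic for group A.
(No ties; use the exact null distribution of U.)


Step 1: Combine and sort all 15 observations; assign midranks.
sorted (value, group): (7,X), (8,X), (9,X), (13,X), (18,X), (22,X), (23,X), (24,X), (26,Y), (28,Y), (32,Y), (34,Y), (35,Y), (36,Y), (44,Y)
ranks: 7->1, 8->2, 9->3, 13->4, 18->5, 22->6, 23->7, 24->8, 26->9, 28->10, 32->11, 34->12, 35->13, 36->14, 44->15
Step 2: Rank sum for X: R1 = 1 + 2 + 3 + 4 + 5 + 6 + 7 + 8 = 36.
Step 3: U_X = R1 - n1(n1+1)/2 = 36 - 8*9/2 = 36 - 36 = 0.
       U_Y = n1*n2 - U_X = 56 - 0 = 56.
Step 4: No ties, so the exact null distribution of U (based on enumerating the C(15,8) = 6435 equally likely rank assignments) gives the two-sided p-value.
Step 5: p-value = 0.000311; compare to alpha = 0.1. reject H0.

U_X = 0, p = 0.000311, reject H0 at alpha = 0.1.


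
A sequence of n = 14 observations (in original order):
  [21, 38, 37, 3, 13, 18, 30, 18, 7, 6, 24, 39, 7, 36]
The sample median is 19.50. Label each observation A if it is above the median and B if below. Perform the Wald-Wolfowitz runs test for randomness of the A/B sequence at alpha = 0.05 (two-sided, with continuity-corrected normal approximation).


Step 1: Compute median = 19.50; label A = above, B = below.
Labels in order: AAABBBABBBAABA  (n_A = 7, n_B = 7)
Step 2: Count runs R = 7.
Step 3: Under H0 (random ordering), E[R] = 2*n_A*n_B/(n_A+n_B) + 1 = 2*7*7/14 + 1 = 8.0000.
        Var[R] = 2*n_A*n_B*(2*n_A*n_B - n_A - n_B) / ((n_A+n_B)^2 * (n_A+n_B-1)) = 8232/2548 = 3.2308.
        SD[R] = 1.7974.
Step 4: Continuity-corrected z = (R + 0.5 - E[R]) / SD[R] = (7 + 0.5 - 8.0000) / 1.7974 = -0.2782.
Step 5: Two-sided p-value via normal approximation = 2*(1 - Phi(|z|)) = 0.780879.
Step 6: alpha = 0.05. fail to reject H0.

R = 7, z = -0.2782, p = 0.780879, fail to reject H0.


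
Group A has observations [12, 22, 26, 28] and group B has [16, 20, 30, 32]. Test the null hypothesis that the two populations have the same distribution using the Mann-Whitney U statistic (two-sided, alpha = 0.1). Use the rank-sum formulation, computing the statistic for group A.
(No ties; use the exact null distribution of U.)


Step 1: Combine and sort all 8 observations; assign midranks.
sorted (value, group): (12,X), (16,Y), (20,Y), (22,X), (26,X), (28,X), (30,Y), (32,Y)
ranks: 12->1, 16->2, 20->3, 22->4, 26->5, 28->6, 30->7, 32->8
Step 2: Rank sum for X: R1 = 1 + 4 + 5 + 6 = 16.
Step 3: U_X = R1 - n1(n1+1)/2 = 16 - 4*5/2 = 16 - 10 = 6.
       U_Y = n1*n2 - U_X = 16 - 6 = 10.
Step 4: No ties, so the exact null distribution of U (based on enumerating the C(8,4) = 70 equally likely rank assignments) gives the two-sided p-value.
Step 5: p-value = 0.685714; compare to alpha = 0.1. fail to reject H0.

U_X = 6, p = 0.685714, fail to reject H0 at alpha = 0.1.


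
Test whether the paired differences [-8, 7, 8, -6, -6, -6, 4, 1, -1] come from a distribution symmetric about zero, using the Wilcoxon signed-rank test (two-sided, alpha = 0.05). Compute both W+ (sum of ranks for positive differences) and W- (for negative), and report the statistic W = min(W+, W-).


Step 1: Drop any zero differences (none here) and take |d_i|.
|d| = [8, 7, 8, 6, 6, 6, 4, 1, 1]
Step 2: Midrank |d_i| (ties get averaged ranks).
ranks: |8|->8.5, |7|->7, |8|->8.5, |6|->5, |6|->5, |6|->5, |4|->3, |1|->1.5, |1|->1.5
Step 3: Attach original signs; sum ranks with positive sign and with negative sign.
W+ = 7 + 8.5 + 3 + 1.5 = 20
W- = 8.5 + 5 + 5 + 5 + 1.5 = 25
(Check: W+ + W- = 45 should equal n(n+1)/2 = 45.)
Step 4: Test statistic W = min(W+, W-) = 20.
Step 5: Ties in |d|, so use the tie-corrected normal approximation.
        E[W] = n(n+1)/4 = 9*10/4 = 22.5.
        Tie groups: |d|=1 (t=2), |d|=6 (t=3), |d|=8 (t=2); sum(t^3 - t) = 36.
        Var[W] = n(n+1)(2n+1)/24 - sum(t^3-t)/48 = 1710/24 - 36/48 = 70.5.
        z = (W - E[W]) / sqrt(Var[W]) = (20 - 22.5) / 8.3964 = -0.2977.
        Two-sided p = 2*Phi(z) = 0.765897.
Step 6: alpha = 0.05. fail to reject H0.

W+ = 20, W- = 25, W = min = 20, p = 0.765897, fail to reject H0.


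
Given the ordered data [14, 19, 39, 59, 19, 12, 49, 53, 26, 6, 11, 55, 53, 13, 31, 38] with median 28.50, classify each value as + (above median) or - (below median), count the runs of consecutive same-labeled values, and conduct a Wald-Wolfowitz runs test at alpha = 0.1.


Step 1: Compute median = 28.50; label A = above, B = below.
Labels in order: BBAABBAABBBAABAA  (n_A = 8, n_B = 8)
Step 2: Count runs R = 8.
Step 3: Under H0 (random ordering), E[R] = 2*n_A*n_B/(n_A+n_B) + 1 = 2*8*8/16 + 1 = 9.0000.
        Var[R] = 2*n_A*n_B*(2*n_A*n_B - n_A - n_B) / ((n_A+n_B)^2 * (n_A+n_B-1)) = 14336/3840 = 3.7333.
        SD[R] = 1.9322.
Step 4: Continuity-corrected z = (R + 0.5 - E[R]) / SD[R] = (8 + 0.5 - 9.0000) / 1.9322 = -0.2588.
Step 5: Two-sided p-value via normal approximation = 2*(1 - Phi(|z|)) = 0.795809.
Step 6: alpha = 0.1. fail to reject H0.

R = 8, z = -0.2588, p = 0.795809, fail to reject H0.


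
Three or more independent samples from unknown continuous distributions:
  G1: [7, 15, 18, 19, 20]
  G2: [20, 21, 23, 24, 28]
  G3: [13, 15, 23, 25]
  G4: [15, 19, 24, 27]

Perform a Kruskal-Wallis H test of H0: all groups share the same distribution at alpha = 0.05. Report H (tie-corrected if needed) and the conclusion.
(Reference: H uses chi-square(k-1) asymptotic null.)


Step 1: Combine all N = 18 observations and assign midranks.
sorted (value, group, rank): (7,G1,1), (13,G3,2), (15,G1,4), (15,G3,4), (15,G4,4), (18,G1,6), (19,G1,7.5), (19,G4,7.5), (20,G1,9.5), (20,G2,9.5), (21,G2,11), (23,G2,12.5), (23,G3,12.5), (24,G2,14.5), (24,G4,14.5), (25,G3,16), (27,G4,17), (28,G2,18)
Step 2: Sum ranks within each group.
R_1 = 28 (n_1 = 5)
R_2 = 65.5 (n_2 = 5)
R_3 = 34.5 (n_3 = 4)
R_4 = 43 (n_4 = 4)
Step 3: H = 12/(N(N+1)) * sum(R_i^2/n_i) - 3(N+1)
     = 12/(18*19) * (28^2/5 + 65.5^2/5 + 34.5^2/4 + 43^2/4) - 3*19
     = 0.035088 * 1774.66 - 57
     = 5.268860.
Step 4: Ties present; correction factor C = 1 - 48/(18^3 - 18) = 0.991744. Corrected H = 5.268860 / 0.991744 = 5.312721.
Step 5: Under H0, H ~ chi^2(3); p-value = 0.150279.
Step 6: alpha = 0.05. fail to reject H0.

H = 5.3127, df = 3, p = 0.150279, fail to reject H0.


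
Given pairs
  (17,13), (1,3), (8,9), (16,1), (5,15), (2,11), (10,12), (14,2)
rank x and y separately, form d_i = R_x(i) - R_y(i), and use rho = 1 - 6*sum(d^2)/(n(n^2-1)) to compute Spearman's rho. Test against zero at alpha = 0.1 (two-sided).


Step 1: Rank x and y separately (midranks; no ties here).
rank(x): 17->8, 1->1, 8->4, 16->7, 5->3, 2->2, 10->5, 14->6
rank(y): 13->7, 3->3, 9->4, 1->1, 15->8, 11->5, 12->6, 2->2
Step 2: d_i = R_x(i) - R_y(i); compute d_i^2.
  (8-7)^2=1, (1-3)^2=4, (4-4)^2=0, (7-1)^2=36, (3-8)^2=25, (2-5)^2=9, (5-6)^2=1, (6-2)^2=16
sum(d^2) = 92.
Step 3: rho = 1 - 6*92 / (8*(8^2 - 1)) = 1 - 552/504 = -0.095238.
Step 4: Under H0, t = rho * sqrt((n-2)/(1-rho^2)) = -0.2343 ~ t(6).
Step 5: Two-sided p-value from the t-distribution with 6 df = 0.822505.
Step 6: alpha = 0.1. fail to reject H0.

rho = -0.0952, p = 0.822505, fail to reject H0 at alpha = 0.1.


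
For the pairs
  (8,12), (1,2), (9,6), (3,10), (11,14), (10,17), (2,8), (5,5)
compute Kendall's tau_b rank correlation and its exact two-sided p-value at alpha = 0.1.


Step 1: Enumerate the 28 unordered pairs (i,j) with i<j and classify each by sign(x_j-x_i) * sign(y_j-y_i).
  (1,2):dx=-7,dy=-10->C; (1,3):dx=+1,dy=-6->D; (1,4):dx=-5,dy=-2->C; (1,5):dx=+3,dy=+2->C
  (1,6):dx=+2,dy=+5->C; (1,7):dx=-6,dy=-4->C; (1,8):dx=-3,dy=-7->C; (2,3):dx=+8,dy=+4->C
  (2,4):dx=+2,dy=+8->C; (2,5):dx=+10,dy=+12->C; (2,6):dx=+9,dy=+15->C; (2,7):dx=+1,dy=+6->C
  (2,8):dx=+4,dy=+3->C; (3,4):dx=-6,dy=+4->D; (3,5):dx=+2,dy=+8->C; (3,6):dx=+1,dy=+11->C
  (3,7):dx=-7,dy=+2->D; (3,8):dx=-4,dy=-1->C; (4,5):dx=+8,dy=+4->C; (4,6):dx=+7,dy=+7->C
  (4,7):dx=-1,dy=-2->C; (4,8):dx=+2,dy=-5->D; (5,6):dx=-1,dy=+3->D; (5,7):dx=-9,dy=-6->C
  (5,8):dx=-6,dy=-9->C; (6,7):dx=-8,dy=-9->C; (6,8):dx=-5,dy=-12->C; (7,8):dx=+3,dy=-3->D
Step 2: C = 22, D = 6, total pairs = 28.
Step 3: tau = (C - D)/(n(n-1)/2) = (22 - 6)/28 = 0.571429.
Step 4: Exact two-sided p-value (enumerate n! = 40320 permutations of y under H0): p = 0.061012.
Step 5: alpha = 0.1. reject H0.

tau_b = 0.5714 (C=22, D=6), p = 0.061012, reject H0.


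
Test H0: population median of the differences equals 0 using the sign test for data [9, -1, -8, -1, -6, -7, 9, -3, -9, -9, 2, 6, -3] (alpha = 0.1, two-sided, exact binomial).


Step 1: Discard zero differences. Original n = 13; n_eff = number of nonzero differences = 13.
Nonzero differences (with sign): +9, -1, -8, -1, -6, -7, +9, -3, -9, -9, +2, +6, -3
Step 2: Count signs: positive = 4, negative = 9.
Step 3: Under H0: P(positive) = 0.5, so the number of positives S ~ Bin(13, 0.5).
Step 4: Two-sided exact p-value = sum of Bin(13,0.5) probabilities at or below the observed probability = 0.266846.
Step 5: alpha = 0.1. fail to reject H0.

n_eff = 13, pos = 4, neg = 9, p = 0.266846, fail to reject H0.


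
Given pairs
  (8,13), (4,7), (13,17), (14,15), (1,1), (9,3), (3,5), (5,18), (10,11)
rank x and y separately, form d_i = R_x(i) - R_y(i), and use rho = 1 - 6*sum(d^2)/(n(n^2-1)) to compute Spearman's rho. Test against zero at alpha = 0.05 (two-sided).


Step 1: Rank x and y separately (midranks; no ties here).
rank(x): 8->5, 4->3, 13->8, 14->9, 1->1, 9->6, 3->2, 5->4, 10->7
rank(y): 13->6, 7->4, 17->8, 15->7, 1->1, 3->2, 5->3, 18->9, 11->5
Step 2: d_i = R_x(i) - R_y(i); compute d_i^2.
  (5-6)^2=1, (3-4)^2=1, (8-8)^2=0, (9-7)^2=4, (1-1)^2=0, (6-2)^2=16, (2-3)^2=1, (4-9)^2=25, (7-5)^2=4
sum(d^2) = 52.
Step 3: rho = 1 - 6*52 / (9*(9^2 - 1)) = 1 - 312/720 = 0.566667.
Step 4: Under H0, t = rho * sqrt((n-2)/(1-rho^2)) = 1.8196 ~ t(7).
Step 5: Two-sided p-value from the t-distribution with 7 df = 0.111633.
Step 6: alpha = 0.05. fail to reject H0.

rho = 0.5667, p = 0.111633, fail to reject H0 at alpha = 0.05.


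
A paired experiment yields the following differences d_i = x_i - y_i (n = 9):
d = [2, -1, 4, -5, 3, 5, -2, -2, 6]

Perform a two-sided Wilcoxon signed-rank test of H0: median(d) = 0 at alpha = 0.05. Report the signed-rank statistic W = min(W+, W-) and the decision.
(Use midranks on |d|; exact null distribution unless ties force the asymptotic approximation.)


Step 1: Drop any zero differences (none here) and take |d_i|.
|d| = [2, 1, 4, 5, 3, 5, 2, 2, 6]
Step 2: Midrank |d_i| (ties get averaged ranks).
ranks: |2|->3, |1|->1, |4|->6, |5|->7.5, |3|->5, |5|->7.5, |2|->3, |2|->3, |6|->9
Step 3: Attach original signs; sum ranks with positive sign and with negative sign.
W+ = 3 + 6 + 5 + 7.5 + 9 = 30.5
W- = 1 + 7.5 + 3 + 3 = 14.5
(Check: W+ + W- = 45 should equal n(n+1)/2 = 45.)
Step 4: Test statistic W = min(W+, W-) = 14.5.
Step 5: Ties in |d|, so use the tie-corrected normal approximation.
        E[W] = n(n+1)/4 = 9*10/4 = 22.5.
        Tie groups: |d|=2 (t=3), |d|=5 (t=2); sum(t^3 - t) = 30.
        Var[W] = n(n+1)(2n+1)/24 - sum(t^3-t)/48 = 1710/24 - 30/48 = 70.625.
        z = (W - E[W]) / sqrt(Var[W]) = (14.5 - 22.5) / 8.4039 = -0.9519.
        Two-sided p = 2*Phi(z) = 0.341126.
Step 6: alpha = 0.05. fail to reject H0.

W+ = 30.5, W- = 14.5, W = min = 14.5, p = 0.341126, fail to reject H0.


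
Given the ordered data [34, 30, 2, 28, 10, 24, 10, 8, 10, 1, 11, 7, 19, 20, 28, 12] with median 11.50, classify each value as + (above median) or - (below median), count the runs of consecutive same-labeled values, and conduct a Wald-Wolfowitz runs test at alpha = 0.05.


Step 1: Compute median = 11.50; label A = above, B = below.
Labels in order: AABABABBBBBBAAAA  (n_A = 8, n_B = 8)
Step 2: Count runs R = 7.
Step 3: Under H0 (random ordering), E[R] = 2*n_A*n_B/(n_A+n_B) + 1 = 2*8*8/16 + 1 = 9.0000.
        Var[R] = 2*n_A*n_B*(2*n_A*n_B - n_A - n_B) / ((n_A+n_B)^2 * (n_A+n_B-1)) = 14336/3840 = 3.7333.
        SD[R] = 1.9322.
Step 4: Continuity-corrected z = (R + 0.5 - E[R]) / SD[R] = (7 + 0.5 - 9.0000) / 1.9322 = -0.7763.
Step 5: Two-sided p-value via normal approximation = 2*(1 - Phi(|z|)) = 0.437558.
Step 6: alpha = 0.05. fail to reject H0.

R = 7, z = -0.7763, p = 0.437558, fail to reject H0.


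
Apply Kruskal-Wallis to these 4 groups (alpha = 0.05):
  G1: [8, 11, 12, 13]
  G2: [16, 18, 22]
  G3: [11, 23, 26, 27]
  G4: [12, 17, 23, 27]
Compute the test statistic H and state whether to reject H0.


Step 1: Combine all N = 15 observations and assign midranks.
sorted (value, group, rank): (8,G1,1), (11,G1,2.5), (11,G3,2.5), (12,G1,4.5), (12,G4,4.5), (13,G1,6), (16,G2,7), (17,G4,8), (18,G2,9), (22,G2,10), (23,G3,11.5), (23,G4,11.5), (26,G3,13), (27,G3,14.5), (27,G4,14.5)
Step 2: Sum ranks within each group.
R_1 = 14 (n_1 = 4)
R_2 = 26 (n_2 = 3)
R_3 = 41.5 (n_3 = 4)
R_4 = 38.5 (n_4 = 4)
Step 3: H = 12/(N(N+1)) * sum(R_i^2/n_i) - 3(N+1)
     = 12/(15*16) * (14^2/4 + 26^2/3 + 41.5^2/4 + 38.5^2/4) - 3*16
     = 0.050000 * 1075.46 - 48
     = 5.772917.
Step 4: Ties present; correction factor C = 1 - 24/(15^3 - 15) = 0.992857. Corrected H = 5.772917 / 0.992857 = 5.814448.
Step 5: Under H0, H ~ chi^2(3); p-value = 0.120995.
Step 6: alpha = 0.05. fail to reject H0.

H = 5.8144, df = 3, p = 0.120995, fail to reject H0.


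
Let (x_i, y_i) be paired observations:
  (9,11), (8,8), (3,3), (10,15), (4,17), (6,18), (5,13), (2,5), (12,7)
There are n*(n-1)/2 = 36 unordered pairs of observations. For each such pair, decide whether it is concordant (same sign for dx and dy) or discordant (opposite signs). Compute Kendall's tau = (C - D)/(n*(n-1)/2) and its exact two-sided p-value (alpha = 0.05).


Step 1: Enumerate the 36 unordered pairs (i,j) with i<j and classify each by sign(x_j-x_i) * sign(y_j-y_i).
  (1,2):dx=-1,dy=-3->C; (1,3):dx=-6,dy=-8->C; (1,4):dx=+1,dy=+4->C; (1,5):dx=-5,dy=+6->D
  (1,6):dx=-3,dy=+7->D; (1,7):dx=-4,dy=+2->D; (1,8):dx=-7,dy=-6->C; (1,9):dx=+3,dy=-4->D
  (2,3):dx=-5,dy=-5->C; (2,4):dx=+2,dy=+7->C; (2,5):dx=-4,dy=+9->D; (2,6):dx=-2,dy=+10->D
  (2,7):dx=-3,dy=+5->D; (2,8):dx=-6,dy=-3->C; (2,9):dx=+4,dy=-1->D; (3,4):dx=+7,dy=+12->C
  (3,5):dx=+1,dy=+14->C; (3,6):dx=+3,dy=+15->C; (3,7):dx=+2,dy=+10->C; (3,8):dx=-1,dy=+2->D
  (3,9):dx=+9,dy=+4->C; (4,5):dx=-6,dy=+2->D; (4,6):dx=-4,dy=+3->D; (4,7):dx=-5,dy=-2->C
  (4,8):dx=-8,dy=-10->C; (4,9):dx=+2,dy=-8->D; (5,6):dx=+2,dy=+1->C; (5,7):dx=+1,dy=-4->D
  (5,8):dx=-2,dy=-12->C; (5,9):dx=+8,dy=-10->D; (6,7):dx=-1,dy=-5->C; (6,8):dx=-4,dy=-13->C
  (6,9):dx=+6,dy=-11->D; (7,8):dx=-3,dy=-8->C; (7,9):dx=+7,dy=-6->D; (8,9):dx=+10,dy=+2->C
Step 2: C = 20, D = 16, total pairs = 36.
Step 3: tau = (C - D)/(n(n-1)/2) = (20 - 16)/36 = 0.111111.
Step 4: Exact two-sided p-value (enumerate n! = 362880 permutations of y under H0): p = 0.761414.
Step 5: alpha = 0.05. fail to reject H0.

tau_b = 0.1111 (C=20, D=16), p = 0.761414, fail to reject H0.
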